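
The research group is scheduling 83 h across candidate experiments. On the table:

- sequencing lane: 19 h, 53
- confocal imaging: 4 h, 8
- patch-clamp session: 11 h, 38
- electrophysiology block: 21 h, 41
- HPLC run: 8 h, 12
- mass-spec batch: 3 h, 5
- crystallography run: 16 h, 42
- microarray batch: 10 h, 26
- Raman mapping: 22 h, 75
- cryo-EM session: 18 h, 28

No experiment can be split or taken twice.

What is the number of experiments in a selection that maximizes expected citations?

6

The maximum expected citations within 83 h is 242.
One optimal bundle: sequencing lane + confocal imaging + patch-clamp session + crystallography run + microarray batch + Raman mapping (82 h).
Every optimal selection uses 6 experiments.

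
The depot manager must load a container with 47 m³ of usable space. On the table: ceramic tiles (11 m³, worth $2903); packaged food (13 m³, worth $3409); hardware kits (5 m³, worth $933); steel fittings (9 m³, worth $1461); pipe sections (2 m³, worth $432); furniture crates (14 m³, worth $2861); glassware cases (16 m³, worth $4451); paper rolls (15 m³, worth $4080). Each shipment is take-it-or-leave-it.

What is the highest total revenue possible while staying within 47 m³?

12372

Density check — glassware cases 278.19, paper rolls 272.00, ceramic tiles 263.91 are the best per m³.
A density-first pass picks ceramic tiles + pipe sections + glassware cases + paper rolls — 11866 at 44 m³.
Replace ceramic tiles with packaged food: the trade gains 506 net, giving 12372 at 46 m³.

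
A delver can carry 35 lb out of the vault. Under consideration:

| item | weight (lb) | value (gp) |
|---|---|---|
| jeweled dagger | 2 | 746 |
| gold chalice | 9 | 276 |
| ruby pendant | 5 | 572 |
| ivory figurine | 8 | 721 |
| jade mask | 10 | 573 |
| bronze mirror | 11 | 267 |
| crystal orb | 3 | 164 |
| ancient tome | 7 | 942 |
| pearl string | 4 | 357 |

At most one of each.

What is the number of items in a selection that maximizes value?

The maximum value within 35 lb is 3718.
jeweled dagger + ruby pendant + ivory figurine + jade mask + crystal orb + ancient tome hits 3718 at 35 lb.
Every optimal selection uses 6 items.

6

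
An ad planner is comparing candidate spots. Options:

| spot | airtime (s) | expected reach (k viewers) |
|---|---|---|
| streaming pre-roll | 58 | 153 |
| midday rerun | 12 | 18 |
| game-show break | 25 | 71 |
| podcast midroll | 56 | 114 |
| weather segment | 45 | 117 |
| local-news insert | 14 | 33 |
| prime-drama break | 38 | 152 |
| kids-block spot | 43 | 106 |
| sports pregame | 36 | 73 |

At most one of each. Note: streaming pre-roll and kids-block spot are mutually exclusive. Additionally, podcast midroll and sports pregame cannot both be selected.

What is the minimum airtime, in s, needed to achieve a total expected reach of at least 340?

Look for the lowest-airtime combination reaching 340.
game-show break + weather segment + prime-drama break: 340 expected reach at 108 s.
Any bundle with less than 108 s falls short of 340.

108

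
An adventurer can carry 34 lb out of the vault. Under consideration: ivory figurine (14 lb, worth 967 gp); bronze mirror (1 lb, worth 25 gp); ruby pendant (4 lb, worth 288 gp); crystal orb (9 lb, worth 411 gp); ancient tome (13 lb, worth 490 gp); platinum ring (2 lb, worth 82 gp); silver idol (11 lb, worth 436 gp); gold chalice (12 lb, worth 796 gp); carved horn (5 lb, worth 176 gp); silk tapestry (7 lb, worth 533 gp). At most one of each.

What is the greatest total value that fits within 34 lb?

Taking the top-ratio items first gives ivory figurine + ruby pendant + crystal orb + silk tapestry for 2199 (34 lb).
Replace ruby pendant and crystal orb with bronze mirror + gold chalice: the trade gains 122 net, giving 2321 at 34 lb.
Runner-up ivory figurine + gold chalice + silk tapestry tops out at 2296.

2321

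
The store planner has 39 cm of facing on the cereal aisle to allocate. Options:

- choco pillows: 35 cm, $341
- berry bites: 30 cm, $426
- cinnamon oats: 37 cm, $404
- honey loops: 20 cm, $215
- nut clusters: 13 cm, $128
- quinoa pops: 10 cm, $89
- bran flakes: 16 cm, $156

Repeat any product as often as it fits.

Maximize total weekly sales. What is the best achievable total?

426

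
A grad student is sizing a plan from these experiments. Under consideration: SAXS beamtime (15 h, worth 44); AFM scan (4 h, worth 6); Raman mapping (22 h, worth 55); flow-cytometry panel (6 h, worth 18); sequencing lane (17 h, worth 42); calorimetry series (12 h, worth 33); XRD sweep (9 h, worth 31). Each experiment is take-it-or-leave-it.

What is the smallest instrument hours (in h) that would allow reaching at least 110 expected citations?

Look for the lowest-instrument combination reaching 110.
SAXS beamtime + AFM scan + calorimetry series + XRD sweep: 114 expected citations at 40 h.
Any bundle with less than 40 h falls short of 110.

40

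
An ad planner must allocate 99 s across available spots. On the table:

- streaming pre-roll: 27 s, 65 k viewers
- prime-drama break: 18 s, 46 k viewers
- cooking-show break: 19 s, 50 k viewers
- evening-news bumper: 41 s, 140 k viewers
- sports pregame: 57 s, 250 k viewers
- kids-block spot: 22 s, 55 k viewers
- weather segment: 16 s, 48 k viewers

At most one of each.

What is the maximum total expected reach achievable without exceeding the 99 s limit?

Best packing: evening-news bumper + sports pregame — 98 s, 390 total.
Runner-up cooking-show break + sports pregame + kids-block spot tops out at 355.

390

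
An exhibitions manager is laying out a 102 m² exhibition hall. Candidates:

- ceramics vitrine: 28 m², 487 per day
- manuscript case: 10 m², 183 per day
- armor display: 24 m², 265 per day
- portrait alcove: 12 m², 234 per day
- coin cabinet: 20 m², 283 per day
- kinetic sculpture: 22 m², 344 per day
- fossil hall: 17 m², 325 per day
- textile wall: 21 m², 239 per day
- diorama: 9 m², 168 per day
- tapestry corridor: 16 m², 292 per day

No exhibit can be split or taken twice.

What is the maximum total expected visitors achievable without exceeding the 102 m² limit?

1799

Ranking by ratio (expected visitors/m²): portrait alcove 19.50, fossil hall 19.12, diorama 18.67, manuscript case 18.30.
Taking the top-ratio exhibits first gives ceramics vitrine + manuscript case + portrait alcove + fossil hall + diorama + tapestry corridor for 1689 (92 m²).
Replace portrait alcove with kinetic sculpture: the trade gains 110 net, giving 1799 at 102 m².
That's the maximum — no swap from here does better than 1799.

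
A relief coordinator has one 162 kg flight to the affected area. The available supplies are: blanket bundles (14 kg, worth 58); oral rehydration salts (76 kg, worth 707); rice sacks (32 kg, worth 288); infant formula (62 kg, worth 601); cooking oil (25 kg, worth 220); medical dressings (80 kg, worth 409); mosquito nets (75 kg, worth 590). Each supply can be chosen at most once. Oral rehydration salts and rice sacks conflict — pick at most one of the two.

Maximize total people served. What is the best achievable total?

1411

By people served per kg: infant formula 9.69, oral rehydration salts 9.30, rice sacks 9.00, cooking oil 8.80 lead.
Greedy by ratio would take blanket bundles + oral rehydration salts + infant formula: 152 kg used, total 1366.
Replace blanket bundles and oral rehydration salts with cooking oil + mosquito nets: the trade gains 45 net, giving 1411 at 162 kg.
An exhaustive check of the 128 subsets confirms 1411.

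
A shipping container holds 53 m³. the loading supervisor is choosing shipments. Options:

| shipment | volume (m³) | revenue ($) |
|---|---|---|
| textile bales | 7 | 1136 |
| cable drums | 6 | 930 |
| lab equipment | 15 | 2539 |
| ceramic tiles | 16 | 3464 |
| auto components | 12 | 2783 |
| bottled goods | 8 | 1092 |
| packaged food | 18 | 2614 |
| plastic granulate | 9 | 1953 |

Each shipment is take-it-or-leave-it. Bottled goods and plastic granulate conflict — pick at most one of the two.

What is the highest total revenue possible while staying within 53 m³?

10739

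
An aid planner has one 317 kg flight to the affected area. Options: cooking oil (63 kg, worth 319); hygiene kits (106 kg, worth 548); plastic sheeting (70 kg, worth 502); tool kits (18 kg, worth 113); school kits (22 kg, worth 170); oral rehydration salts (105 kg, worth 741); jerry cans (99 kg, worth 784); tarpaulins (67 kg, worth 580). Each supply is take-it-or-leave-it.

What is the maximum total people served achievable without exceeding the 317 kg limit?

2388

Ranking by ratio (people served/kg): tarpaulins 8.66, jerry cans 7.92, school kits 7.73, plastic sheeting 7.17.
Greedy by ratio would take plastic sheeting + tool kits + school kits + jerry cans + tarpaulins: 276 kg used, total 2149.
The 70 kg tied up in plastic sheeting is better spent on oral rehydration salts — total rises to 2388 (311 kg).
The spare 6 kg is too small for any remaining supply, and no exchange beats 2388.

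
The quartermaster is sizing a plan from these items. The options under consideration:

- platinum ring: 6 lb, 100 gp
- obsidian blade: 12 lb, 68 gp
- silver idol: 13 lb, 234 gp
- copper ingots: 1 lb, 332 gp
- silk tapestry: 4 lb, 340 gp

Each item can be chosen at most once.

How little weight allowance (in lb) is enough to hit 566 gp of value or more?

Minimise lb subject to total value ≥ 566.
copper ingots + silk tapestry: 672 value at 5 lb.
Any bundle with less than 5 lb falls short of 566.

5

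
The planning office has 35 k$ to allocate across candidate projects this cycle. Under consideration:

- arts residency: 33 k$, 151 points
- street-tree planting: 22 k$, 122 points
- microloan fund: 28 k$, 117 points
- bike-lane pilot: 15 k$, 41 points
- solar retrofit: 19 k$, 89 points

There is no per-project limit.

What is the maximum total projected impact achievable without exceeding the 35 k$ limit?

The ratio heuristic lands on street-tree planting (122) but leaves 13 k$ idle.
The 22 k$ tied up in street-tree planting is better spent on arts residency — total rises to 151 (33 k$).

151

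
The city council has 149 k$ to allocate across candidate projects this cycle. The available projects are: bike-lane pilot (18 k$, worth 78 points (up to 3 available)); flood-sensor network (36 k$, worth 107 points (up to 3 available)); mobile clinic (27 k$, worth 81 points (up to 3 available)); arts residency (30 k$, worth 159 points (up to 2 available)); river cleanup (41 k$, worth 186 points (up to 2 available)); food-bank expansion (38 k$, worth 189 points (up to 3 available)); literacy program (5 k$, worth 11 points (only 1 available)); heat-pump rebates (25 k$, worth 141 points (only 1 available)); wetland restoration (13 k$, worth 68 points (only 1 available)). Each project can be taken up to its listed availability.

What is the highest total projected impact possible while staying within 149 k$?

Greedy by ratio would take 2×arts residency + food-bank expansion + literacy program + heat-pump rebates + wetland restoration: 141 k$ used, total 727.
Replace literacy program and heat-pump rebates with food-bank expansion: the trade gains 37 net, giving 764 at 149 k$.
Every other selection either busts 149 k$ or exceeds an availability limit or fails to beat 764.

764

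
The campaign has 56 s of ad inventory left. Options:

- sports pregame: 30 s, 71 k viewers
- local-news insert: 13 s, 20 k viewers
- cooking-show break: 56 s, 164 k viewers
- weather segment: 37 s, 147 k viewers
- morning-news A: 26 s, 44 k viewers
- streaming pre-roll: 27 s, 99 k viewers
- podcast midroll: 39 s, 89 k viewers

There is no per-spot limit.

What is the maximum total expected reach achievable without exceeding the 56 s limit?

198

By expected reach per s: weather segment 3.97, streaming pre-roll 3.67, cooking-show break 2.93 lead.
The ratio heuristic lands on local-news insert + weather segment (167) but leaves 6 s idle.
Dropping local-news insert and weather segment frees 50 s; slotting in 2×streaming pre-roll (54 s) lifts the total to 198 at 54 s.
That's the maximum — no swap from here does better than 198.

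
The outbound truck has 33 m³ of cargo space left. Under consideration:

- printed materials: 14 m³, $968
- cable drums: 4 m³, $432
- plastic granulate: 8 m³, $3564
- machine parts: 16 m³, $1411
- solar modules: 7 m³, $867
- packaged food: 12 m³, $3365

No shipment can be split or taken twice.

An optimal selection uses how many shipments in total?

The maximum revenue within 33 m³ is 8228.
For example cable drums + plastic granulate + solar modules + packaged food achieves it, using 31 m³.
Any selection reaching 8228 contains exactly 4 shipments.

4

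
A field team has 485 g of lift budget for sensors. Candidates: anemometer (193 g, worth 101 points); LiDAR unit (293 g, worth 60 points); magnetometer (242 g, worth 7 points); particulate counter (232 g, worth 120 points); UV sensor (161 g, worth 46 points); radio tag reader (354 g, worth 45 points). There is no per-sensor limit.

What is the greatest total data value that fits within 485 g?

Ranking by ratio (data value/g): anemometer 0.52, particulate counter 0.52, UV sensor 0.29.
Taking the top-ratio sensors first gives 2×anemometer for 202 (386 g).
The 386 g tied up in 2×anemometer is better spent on 2×particulate counter — total rises to 240 (464 g).
Nothing else within 485 g beats 240.

240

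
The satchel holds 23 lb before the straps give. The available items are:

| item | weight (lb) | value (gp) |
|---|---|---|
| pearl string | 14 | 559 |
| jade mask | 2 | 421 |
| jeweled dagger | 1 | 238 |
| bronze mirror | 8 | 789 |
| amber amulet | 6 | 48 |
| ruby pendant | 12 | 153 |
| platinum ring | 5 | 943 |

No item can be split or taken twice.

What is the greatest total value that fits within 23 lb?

2439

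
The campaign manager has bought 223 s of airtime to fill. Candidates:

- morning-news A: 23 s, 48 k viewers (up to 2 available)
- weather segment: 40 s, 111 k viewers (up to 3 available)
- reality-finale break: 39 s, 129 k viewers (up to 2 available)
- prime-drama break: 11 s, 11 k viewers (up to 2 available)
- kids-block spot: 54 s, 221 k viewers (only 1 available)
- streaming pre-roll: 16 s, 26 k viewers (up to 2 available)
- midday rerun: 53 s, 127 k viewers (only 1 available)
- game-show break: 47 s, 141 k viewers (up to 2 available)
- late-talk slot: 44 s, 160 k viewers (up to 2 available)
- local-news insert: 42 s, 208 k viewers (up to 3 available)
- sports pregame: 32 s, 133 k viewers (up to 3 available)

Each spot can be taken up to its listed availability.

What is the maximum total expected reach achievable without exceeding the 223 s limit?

Taking 3×local-news insert + 3×sports pregame: 222 s used, 1023 in expected reach.
The spare 1 s is too small for any remaining spot, and no exchange beats 1023.

1023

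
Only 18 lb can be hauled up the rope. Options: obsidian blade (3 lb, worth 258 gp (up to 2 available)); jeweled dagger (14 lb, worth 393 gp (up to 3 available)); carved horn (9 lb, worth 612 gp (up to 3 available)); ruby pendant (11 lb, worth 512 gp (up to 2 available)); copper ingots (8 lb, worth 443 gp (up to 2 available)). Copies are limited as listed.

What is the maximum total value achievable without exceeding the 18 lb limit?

1224

The ratio heuristic lands on 2×obsidian blade + carved horn (1128) but leaves 3 lb idle.
The 6 lb tied up in 2×obsidian blade is better spent on carved horn — total rises to 1224 (18 lb).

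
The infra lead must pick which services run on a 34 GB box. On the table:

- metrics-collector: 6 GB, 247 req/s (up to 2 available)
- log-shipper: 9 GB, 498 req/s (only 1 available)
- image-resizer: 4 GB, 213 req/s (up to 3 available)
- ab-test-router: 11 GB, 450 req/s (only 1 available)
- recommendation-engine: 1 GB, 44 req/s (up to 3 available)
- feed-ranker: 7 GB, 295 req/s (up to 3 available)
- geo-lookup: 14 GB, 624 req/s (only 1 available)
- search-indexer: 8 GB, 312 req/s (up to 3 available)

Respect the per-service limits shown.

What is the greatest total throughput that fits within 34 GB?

1680

By throughput per GB: log-shipper 55.33, image-resizer 53.25, geo-lookup 44.57 lead.
Taking the top-ratio services first gives log-shipper + 3×image-resizer + 3×recommendation-engine + feed-ranker for 1564 (31 GB).
Replace image-resizer and feed-ranker with geo-lookup: the trade gains 116 net, giving 1680 at 34 GB.
That's the maximum — no swap from here does better than 1680.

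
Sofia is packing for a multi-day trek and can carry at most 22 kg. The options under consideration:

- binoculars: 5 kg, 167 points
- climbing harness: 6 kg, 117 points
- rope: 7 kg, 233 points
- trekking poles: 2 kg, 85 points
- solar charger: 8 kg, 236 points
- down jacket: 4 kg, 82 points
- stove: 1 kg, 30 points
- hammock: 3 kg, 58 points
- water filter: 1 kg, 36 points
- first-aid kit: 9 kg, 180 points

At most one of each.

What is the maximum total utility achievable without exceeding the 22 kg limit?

Density check — trekking poles 42.50, water filter 36.00, binoculars 33.40, rope 33.29 are the best per kg.
Filling by ratio: binoculars + rope + trekking poles + down jacket + stove + water filter for 633, with 2 kg left unused.
Replace down jacket and stove and water filter with solar charger: the trade gains 88 net, giving 721 at 22 kg.

721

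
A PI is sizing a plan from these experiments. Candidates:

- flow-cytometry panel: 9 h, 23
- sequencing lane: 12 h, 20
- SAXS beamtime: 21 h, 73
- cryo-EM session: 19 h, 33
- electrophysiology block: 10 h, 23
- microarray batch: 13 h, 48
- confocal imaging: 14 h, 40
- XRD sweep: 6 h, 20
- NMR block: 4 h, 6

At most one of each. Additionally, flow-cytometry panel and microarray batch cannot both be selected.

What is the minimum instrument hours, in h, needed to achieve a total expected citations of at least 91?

27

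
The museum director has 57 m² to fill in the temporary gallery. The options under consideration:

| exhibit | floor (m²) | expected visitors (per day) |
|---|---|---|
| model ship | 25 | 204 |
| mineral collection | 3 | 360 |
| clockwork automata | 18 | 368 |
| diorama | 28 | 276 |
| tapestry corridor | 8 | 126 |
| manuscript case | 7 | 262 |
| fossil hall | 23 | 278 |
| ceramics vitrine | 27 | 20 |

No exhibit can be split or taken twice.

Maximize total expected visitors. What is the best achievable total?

A density-first pass picks mineral collection + clockwork automata + tapestry corridor + manuscript case — 1116 at 36 m².
The 8 m² tied up in tapestry corridor is better spent on fossil hall — total rises to 1268 (51 m²).
Runner-up mineral collection + clockwork automata + diorama + manuscript case tops out at 1266.

1268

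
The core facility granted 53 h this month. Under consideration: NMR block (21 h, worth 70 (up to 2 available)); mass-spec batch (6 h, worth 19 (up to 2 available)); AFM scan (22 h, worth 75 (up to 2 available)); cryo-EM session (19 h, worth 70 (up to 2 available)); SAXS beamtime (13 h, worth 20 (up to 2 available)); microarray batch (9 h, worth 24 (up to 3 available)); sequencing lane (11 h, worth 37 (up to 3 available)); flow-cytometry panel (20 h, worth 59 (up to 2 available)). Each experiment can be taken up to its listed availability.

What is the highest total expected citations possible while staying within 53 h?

Filling by ratio: 2×cryo-EM session + sequencing lane for 177, with 4 h left unused.
Dropping sequencing lane frees 11 h; slotting in mass-spec batch + microarray batch (15 h) lifts the total to 183 at 53 h.

183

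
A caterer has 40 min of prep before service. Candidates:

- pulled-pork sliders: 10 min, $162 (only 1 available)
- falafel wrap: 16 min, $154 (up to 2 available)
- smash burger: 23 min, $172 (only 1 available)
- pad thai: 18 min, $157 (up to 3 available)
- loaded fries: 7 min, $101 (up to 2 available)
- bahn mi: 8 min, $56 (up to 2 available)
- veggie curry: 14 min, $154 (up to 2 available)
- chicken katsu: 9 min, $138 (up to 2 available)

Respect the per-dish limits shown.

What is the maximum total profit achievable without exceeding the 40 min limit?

555

Density check — pulled-pork sliders 16.20, chicken katsu 15.33, loaded fries 14.43 are the best per min.
Filling by ratio: pulled-pork sliders + loaded fries + 2×chicken katsu for 539, with 5 min left unused.
Dropping chicken katsu frees 9 min; slotting in veggie curry (14 min) lifts the total to 555 at 40 min.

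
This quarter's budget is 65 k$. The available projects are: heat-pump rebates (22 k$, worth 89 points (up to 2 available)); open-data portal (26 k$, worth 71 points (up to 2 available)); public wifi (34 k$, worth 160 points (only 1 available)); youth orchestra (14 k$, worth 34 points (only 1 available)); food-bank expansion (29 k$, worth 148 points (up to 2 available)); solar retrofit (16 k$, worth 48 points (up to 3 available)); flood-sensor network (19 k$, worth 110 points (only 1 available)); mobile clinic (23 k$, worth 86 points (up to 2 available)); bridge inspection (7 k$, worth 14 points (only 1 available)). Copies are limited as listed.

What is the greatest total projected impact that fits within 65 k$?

310

Density check — flood-sensor network 5.79, food-bank expansion 5.10, public wifi 4.71, heat-pump rebates 4.05 are the best per k$.
Filling by ratio: food-bank expansion + solar retrofit + flood-sensor network for 306, with 1 k$ left unused.
Replace solar retrofit and flood-sensor network with food-bank expansion + bridge inspection: the trade gains 4 net, giving 310 at 65 k$.
That's the maximum — no swap from here does better than 310.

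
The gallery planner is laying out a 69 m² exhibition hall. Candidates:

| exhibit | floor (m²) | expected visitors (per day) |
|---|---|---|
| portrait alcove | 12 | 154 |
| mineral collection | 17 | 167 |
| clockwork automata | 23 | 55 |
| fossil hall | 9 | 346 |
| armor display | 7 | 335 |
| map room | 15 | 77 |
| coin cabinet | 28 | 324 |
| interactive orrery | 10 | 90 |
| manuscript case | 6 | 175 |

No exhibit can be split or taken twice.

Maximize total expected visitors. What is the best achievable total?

Greedy by ratio would take portrait alcove + fossil hall + armor display + coin cabinet + manuscript case: 62 m² used, total 1334.
Dropping portrait alcove frees 12 m²; slotting in mineral collection (17 m²) lifts the total to 1347 at 67 m².
An exhaustive check of the 512 subsets confirms 1347.

1347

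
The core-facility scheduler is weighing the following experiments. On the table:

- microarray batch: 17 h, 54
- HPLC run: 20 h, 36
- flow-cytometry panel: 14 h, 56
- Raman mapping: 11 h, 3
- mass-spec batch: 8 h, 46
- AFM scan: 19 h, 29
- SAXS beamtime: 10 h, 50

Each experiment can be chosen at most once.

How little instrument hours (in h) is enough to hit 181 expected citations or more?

49

Look for the lowest-instrument combination reaching 181.
microarray batch + flow-cytometry panel + mass-spec batch + SAXS beamtime: 206 expected citations at 49 h.
No combination under 49 h hits 181.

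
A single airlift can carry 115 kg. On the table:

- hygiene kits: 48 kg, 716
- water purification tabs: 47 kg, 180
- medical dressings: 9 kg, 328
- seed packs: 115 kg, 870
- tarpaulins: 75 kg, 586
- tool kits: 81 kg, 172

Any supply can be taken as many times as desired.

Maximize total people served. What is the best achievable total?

3936

Taking 12×medical dressings: 108 kg used, 3936 in people served.
Every other selection either busts 115 kg or fails to beat 3936.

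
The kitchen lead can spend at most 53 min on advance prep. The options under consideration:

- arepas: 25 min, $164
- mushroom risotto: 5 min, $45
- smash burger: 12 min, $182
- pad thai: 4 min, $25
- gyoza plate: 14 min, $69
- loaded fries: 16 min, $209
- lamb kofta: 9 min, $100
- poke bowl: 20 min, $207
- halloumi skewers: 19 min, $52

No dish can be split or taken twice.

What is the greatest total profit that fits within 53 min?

643

Taking the top-ratio dishes first gives mushroom risotto + smash burger + pad thai + loaded fries + lamb kofta for 561 (46 min).
Dropping pad thai and lamb kofta frees 13 min; slotting in poke bowl (20 min) lifts the total to 643 at 53 min.
Nothing else within 53 min beats 643.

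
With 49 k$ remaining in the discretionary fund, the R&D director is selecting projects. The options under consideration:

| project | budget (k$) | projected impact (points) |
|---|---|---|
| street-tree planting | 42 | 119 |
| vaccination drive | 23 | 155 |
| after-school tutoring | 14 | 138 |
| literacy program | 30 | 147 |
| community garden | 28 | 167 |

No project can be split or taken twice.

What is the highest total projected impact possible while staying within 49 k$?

By projected impact per k$: after-school tutoring 9.86, vaccination drive 6.74, community garden 5.96, literacy program 4.90 lead.
Taking the top-ratio projects first gives vaccination drive + after-school tutoring for 293 (37 k$).
Dropping vaccination drive frees 23 k$; slotting in community garden (28 k$) lifts the total to 305 at 42 k$.

305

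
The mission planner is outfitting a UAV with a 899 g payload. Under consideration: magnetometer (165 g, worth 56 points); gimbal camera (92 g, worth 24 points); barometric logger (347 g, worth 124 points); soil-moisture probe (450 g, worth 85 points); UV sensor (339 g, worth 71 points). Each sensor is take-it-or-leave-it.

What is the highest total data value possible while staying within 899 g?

251

By data value per g: barometric logger 0.36, magnetometer 0.34, gimbal camera 0.26 lead.
Taking the top-ratio sensors first gives magnetometer + gimbal camera + barometric logger for 204 (604 g).
The 92 g tied up in gimbal camera is better spent on UV sensor — total rises to 251 (851 g).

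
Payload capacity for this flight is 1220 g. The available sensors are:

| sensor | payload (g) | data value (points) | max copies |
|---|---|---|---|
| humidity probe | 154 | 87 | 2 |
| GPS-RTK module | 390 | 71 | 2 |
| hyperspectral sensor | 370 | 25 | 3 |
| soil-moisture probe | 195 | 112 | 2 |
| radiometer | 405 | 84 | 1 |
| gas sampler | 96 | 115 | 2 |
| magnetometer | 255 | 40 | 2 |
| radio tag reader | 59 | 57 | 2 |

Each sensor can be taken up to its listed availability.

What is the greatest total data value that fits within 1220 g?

742

Best packing: 2×humidity probe + 2×soil-moisture probe + 2×gas sampler + 2×radio tag reader — 1008 g, 742 total.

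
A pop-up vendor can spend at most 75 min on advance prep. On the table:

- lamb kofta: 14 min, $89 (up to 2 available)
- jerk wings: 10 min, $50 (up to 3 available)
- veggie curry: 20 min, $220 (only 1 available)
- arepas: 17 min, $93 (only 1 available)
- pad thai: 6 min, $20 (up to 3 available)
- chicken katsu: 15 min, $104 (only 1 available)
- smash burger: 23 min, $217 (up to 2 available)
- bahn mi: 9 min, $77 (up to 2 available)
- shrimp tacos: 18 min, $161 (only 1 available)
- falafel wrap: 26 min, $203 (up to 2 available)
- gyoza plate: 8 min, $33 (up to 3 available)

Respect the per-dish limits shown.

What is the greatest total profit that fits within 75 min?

731

Ranking by ratio (profit/min): veggie curry 11.00, smash burger 9.43, shrimp tacos 8.94.
Taking veggie curry + 2×smash burger + bahn mi: 75 min used, 731 in profit.
Every other selection either busts 75 min or exceeds an availability limit or fails to beat 731.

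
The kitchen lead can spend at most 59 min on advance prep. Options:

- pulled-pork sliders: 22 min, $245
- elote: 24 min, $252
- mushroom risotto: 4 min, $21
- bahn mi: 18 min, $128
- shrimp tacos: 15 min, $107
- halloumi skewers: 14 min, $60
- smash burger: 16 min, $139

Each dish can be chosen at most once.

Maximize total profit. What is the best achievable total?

519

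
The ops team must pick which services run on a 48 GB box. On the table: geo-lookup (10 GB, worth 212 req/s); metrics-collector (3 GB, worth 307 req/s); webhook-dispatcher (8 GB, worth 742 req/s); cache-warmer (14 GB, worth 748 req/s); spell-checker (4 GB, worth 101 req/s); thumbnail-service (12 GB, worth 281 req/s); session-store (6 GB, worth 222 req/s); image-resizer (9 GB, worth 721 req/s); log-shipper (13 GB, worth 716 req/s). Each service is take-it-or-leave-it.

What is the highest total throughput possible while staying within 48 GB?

3234

Density check — metrics-collector 102.33, webhook-dispatcher 92.75, image-resizer 80.11, log-shipper 55.08 are the best per GB.
Taking metrics-collector + webhook-dispatcher + cache-warmer + image-resizer + log-shipper: 47 GB used, 3234 in throughput.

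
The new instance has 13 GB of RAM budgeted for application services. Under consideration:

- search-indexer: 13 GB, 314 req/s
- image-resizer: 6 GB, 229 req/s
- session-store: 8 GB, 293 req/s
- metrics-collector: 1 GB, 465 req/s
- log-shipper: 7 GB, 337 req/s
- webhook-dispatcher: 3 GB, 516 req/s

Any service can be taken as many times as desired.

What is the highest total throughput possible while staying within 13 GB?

6045

13×metrics-collector uses 13 of the 13 GB and totals 6045.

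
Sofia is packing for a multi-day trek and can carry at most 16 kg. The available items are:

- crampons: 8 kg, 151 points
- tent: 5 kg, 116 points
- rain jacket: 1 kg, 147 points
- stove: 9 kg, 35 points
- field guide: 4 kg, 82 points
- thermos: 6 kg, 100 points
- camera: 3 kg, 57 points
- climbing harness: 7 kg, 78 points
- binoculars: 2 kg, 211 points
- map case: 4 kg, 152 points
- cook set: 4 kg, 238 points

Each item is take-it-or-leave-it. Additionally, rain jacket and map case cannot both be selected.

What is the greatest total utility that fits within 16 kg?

794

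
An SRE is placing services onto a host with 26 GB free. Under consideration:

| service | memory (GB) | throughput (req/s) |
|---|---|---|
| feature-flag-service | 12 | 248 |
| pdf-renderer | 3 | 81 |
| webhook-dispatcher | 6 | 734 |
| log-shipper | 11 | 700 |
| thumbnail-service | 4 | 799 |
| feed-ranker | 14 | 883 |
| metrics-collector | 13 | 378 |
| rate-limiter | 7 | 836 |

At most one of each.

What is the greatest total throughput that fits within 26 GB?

2518

The ratio heuristic lands on pdf-renderer + webhook-dispatcher + thumbnail-service + rate-limiter (2450) but leaves 6 GB idle.
Replace pdf-renderer and webhook-dispatcher with feed-ranker: the trade gains 68 net, giving 2518 at 25 GB.
Runner-up pdf-renderer + webhook-dispatcher + thumbnail-service + rate-limiter tops out at 2450.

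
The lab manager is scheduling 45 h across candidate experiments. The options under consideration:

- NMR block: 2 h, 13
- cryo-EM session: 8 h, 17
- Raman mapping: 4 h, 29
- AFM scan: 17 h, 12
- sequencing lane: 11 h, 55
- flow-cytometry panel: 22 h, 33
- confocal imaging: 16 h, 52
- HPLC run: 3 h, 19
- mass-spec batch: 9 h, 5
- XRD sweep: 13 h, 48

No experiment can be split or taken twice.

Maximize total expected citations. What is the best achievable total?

187

Filling by ratio: NMR block + cryo-EM session + Raman mapping + sequencing lane + HPLC run + XRD sweep for 181, with 4 h left unused.
The 12 h tied up in cryo-EM session and Raman mapping is better spent on confocal imaging — total rises to 187 (45 h).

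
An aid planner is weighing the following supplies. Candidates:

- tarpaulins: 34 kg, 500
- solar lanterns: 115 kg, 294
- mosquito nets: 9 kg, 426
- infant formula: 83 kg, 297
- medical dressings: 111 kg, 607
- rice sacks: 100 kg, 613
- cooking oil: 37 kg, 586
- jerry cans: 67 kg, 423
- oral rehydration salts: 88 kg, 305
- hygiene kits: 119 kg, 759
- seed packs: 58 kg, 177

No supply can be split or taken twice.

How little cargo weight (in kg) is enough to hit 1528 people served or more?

138

Look for the lowest-cargo combination reaching 1528.
tarpaulins + mosquito nets + cooking oil + seed packs reaches 1689 using 138 kg.
No combination under 138 kg hits 1528.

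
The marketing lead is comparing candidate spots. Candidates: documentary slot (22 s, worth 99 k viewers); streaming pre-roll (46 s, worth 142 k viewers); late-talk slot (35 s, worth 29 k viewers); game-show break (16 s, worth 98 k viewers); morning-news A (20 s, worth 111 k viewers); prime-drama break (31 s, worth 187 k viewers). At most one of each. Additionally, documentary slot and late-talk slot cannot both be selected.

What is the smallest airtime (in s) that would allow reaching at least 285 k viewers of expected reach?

47

Minimise s subject to total expected reach ≥ 285.
game-show break + prime-drama break reaches 285 using 47 s.
No combination under 47 s hits 285.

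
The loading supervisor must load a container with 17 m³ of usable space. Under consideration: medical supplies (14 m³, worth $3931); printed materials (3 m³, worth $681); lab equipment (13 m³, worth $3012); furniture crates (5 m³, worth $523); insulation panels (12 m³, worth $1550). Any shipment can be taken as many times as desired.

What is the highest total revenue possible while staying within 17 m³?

4612

Taking medical supplies + printed materials: 17 m³ used, 4612 in revenue.
No other feasible combination exceeds 4612.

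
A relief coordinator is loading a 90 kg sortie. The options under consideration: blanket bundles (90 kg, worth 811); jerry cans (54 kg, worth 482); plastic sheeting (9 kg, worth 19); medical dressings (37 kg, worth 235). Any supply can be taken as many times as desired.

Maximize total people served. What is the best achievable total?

Density check — blanket bundles 9.01, jerry cans 8.93, medical dressings 6.35 are the best per kg.
The ratio ordering already packs tightly: blanket bundles, 90 kg, 811.
That's the maximum — no swap from here does better than 811.

811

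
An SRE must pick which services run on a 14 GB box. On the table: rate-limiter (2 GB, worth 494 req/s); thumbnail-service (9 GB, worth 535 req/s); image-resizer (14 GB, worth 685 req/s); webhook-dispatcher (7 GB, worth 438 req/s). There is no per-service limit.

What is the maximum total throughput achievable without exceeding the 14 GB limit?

3458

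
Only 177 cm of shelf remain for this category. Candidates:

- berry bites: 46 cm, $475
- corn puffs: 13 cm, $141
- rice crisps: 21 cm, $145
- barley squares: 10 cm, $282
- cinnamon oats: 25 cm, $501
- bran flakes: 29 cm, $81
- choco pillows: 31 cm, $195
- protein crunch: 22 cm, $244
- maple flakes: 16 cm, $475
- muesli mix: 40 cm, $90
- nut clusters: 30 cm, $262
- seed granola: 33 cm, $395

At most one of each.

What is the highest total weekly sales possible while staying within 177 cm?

2531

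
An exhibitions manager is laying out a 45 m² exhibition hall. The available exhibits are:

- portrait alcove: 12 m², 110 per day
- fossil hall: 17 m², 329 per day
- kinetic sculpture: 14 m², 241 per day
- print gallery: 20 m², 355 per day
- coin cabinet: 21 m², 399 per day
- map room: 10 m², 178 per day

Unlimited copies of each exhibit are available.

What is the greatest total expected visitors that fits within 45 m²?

836

Taking 2×fossil hall + map room: 44 m² used, 836 in expected visitors.
Nothing else within 45 m² beats 836.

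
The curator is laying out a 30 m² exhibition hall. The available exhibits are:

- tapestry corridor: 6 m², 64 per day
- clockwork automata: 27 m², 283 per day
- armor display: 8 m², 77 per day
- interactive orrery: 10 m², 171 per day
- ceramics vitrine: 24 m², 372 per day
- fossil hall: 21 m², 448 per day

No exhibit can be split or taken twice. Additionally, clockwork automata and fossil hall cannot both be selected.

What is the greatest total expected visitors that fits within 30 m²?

525

Greedy by ratio would take tapestry corridor + fossil hall: 27 m² used, total 512.
Dropping tapestry corridor frees 6 m²; slotting in armor display (8 m²) lifts the total to 525 at 29 m².
The spare 1 m² is too small for any remaining exhibit, and no feasible exchange beats 525.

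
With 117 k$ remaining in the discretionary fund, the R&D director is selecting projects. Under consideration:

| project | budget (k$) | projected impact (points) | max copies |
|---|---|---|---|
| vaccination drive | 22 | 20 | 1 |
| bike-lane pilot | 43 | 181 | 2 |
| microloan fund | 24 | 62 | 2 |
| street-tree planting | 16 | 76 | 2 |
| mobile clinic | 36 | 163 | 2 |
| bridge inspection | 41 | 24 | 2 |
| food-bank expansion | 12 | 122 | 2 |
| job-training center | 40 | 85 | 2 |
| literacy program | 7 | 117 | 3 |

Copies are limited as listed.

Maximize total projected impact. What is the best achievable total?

921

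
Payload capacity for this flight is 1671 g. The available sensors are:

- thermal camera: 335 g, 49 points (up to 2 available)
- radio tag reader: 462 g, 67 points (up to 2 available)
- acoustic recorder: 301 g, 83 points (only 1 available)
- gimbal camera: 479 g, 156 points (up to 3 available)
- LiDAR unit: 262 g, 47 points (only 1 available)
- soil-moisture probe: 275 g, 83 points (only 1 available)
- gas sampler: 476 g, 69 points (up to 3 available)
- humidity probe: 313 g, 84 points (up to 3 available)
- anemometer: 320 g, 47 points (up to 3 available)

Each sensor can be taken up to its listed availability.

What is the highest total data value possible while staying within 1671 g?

480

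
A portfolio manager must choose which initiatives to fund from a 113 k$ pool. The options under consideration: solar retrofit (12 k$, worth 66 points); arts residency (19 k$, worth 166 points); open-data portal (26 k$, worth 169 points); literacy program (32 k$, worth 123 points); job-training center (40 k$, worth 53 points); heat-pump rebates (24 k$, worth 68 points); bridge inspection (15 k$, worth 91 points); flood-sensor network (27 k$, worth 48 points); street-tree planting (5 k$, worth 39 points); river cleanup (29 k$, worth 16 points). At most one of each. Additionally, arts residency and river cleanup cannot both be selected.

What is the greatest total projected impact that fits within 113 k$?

654

Ranking by ratio (projected impact/k$): arts residency 8.74, street-tree planting 7.80, open-data portal 6.50, bridge inspection 6.07.
The ratio ordering already packs tightly: solar retrofit + arts residency + open-data portal + literacy program + bridge inspection + street-tree planting, 109 k$, 654.
Nothing else feasible within 113 k$ beats 654.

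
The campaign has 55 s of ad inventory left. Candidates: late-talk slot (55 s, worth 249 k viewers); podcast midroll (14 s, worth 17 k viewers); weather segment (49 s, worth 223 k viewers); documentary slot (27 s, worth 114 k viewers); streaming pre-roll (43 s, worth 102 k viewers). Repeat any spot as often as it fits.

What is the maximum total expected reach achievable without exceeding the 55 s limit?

Density check — weather segment 4.55, late-talk slot 4.53, documentary slot 4.22, streaming pre-roll 2.37 are the best per s.
The ratio heuristic lands on weather segment (223) but leaves 6 s idle.
Dropping weather segment frees 49 s; slotting in late-talk slot (55 s) lifts the total to 249 at 55 s.
Nothing else within 55 s beats 249.

249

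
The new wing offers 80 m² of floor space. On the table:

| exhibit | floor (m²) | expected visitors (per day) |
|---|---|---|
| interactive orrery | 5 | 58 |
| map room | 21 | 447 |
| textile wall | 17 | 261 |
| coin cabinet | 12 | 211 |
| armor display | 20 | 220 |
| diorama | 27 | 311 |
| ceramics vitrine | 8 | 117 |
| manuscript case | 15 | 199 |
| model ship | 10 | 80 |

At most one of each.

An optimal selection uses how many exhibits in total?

6

The maximum expected visitors within 80 m² is 1293.
One optimal bundle: interactive orrery + map room + textile wall + coin cabinet + ceramics vitrine + manuscript case (78 m²).
All optima have 6 exhibits.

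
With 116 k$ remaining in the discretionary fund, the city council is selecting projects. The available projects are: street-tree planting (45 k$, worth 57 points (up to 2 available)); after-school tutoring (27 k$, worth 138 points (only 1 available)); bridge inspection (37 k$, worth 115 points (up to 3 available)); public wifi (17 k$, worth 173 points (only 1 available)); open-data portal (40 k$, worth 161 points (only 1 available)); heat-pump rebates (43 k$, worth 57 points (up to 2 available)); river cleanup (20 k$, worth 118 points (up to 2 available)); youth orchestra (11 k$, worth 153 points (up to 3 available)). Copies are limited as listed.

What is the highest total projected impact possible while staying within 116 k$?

911

The ratio heuristic lands on public wifi + 2×river cleanup + 3×youth orchestra (868) but leaves 26 k$ idle.
Dropping river cleanup frees 20 k$; slotting in open-data portal (40 k$) lifts the total to 911 at 110 k$.
No other feasible combination exceeds 911.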